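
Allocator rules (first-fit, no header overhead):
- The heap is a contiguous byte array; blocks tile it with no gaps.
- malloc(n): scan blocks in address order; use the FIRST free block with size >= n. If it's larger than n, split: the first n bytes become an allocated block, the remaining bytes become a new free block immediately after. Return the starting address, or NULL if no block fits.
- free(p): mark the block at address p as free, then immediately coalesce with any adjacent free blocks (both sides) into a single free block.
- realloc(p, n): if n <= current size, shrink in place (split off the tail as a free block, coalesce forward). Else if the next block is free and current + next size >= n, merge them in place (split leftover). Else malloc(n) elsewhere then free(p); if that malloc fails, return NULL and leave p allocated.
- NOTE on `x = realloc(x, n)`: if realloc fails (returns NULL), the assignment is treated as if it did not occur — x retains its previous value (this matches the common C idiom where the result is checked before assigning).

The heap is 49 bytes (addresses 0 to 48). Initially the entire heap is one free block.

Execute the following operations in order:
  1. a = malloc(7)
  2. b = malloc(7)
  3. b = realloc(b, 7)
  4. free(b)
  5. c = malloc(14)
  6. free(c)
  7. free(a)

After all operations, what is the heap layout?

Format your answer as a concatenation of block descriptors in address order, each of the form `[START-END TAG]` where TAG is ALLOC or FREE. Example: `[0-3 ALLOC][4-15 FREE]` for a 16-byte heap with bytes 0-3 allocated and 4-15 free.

Answer: [0-48 FREE]

Derivation:
Op 1: a = malloc(7) -> a = 0; heap: [0-6 ALLOC][7-48 FREE]
Op 2: b = malloc(7) -> b = 7; heap: [0-6 ALLOC][7-13 ALLOC][14-48 FREE]
Op 3: b = realloc(b, 7) -> b = 7; heap: [0-6 ALLOC][7-13 ALLOC][14-48 FREE]
Op 4: free(b) -> (freed b); heap: [0-6 ALLOC][7-48 FREE]
Op 5: c = malloc(14) -> c = 7; heap: [0-6 ALLOC][7-20 ALLOC][21-48 FREE]
Op 6: free(c) -> (freed c); heap: [0-6 ALLOC][7-48 FREE]
Op 7: free(a) -> (freed a); heap: [0-48 FREE]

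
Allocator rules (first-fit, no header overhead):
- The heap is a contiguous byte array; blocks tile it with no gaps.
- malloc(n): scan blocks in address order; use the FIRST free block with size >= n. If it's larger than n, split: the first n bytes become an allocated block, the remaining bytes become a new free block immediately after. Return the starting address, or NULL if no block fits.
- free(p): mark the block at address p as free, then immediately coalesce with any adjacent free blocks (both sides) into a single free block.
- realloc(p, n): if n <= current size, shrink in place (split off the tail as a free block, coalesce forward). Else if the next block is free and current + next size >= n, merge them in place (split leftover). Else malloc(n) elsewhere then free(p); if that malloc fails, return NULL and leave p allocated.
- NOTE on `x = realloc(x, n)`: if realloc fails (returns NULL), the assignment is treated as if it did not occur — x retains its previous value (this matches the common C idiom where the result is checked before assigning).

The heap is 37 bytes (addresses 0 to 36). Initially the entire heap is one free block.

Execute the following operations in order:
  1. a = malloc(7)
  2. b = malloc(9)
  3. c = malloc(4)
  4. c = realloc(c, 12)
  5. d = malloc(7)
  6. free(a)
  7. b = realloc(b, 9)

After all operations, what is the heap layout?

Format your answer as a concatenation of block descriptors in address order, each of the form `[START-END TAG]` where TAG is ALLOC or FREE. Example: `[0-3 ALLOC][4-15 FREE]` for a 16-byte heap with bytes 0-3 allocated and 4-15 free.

Op 1: a = malloc(7) -> a = 0; heap: [0-6 ALLOC][7-36 FREE]
Op 2: b = malloc(9) -> b = 7; heap: [0-6 ALLOC][7-15 ALLOC][16-36 FREE]
Op 3: c = malloc(4) -> c = 16; heap: [0-6 ALLOC][7-15 ALLOC][16-19 ALLOC][20-36 FREE]
Op 4: c = realloc(c, 12) -> c = 16; heap: [0-6 ALLOC][7-15 ALLOC][16-27 ALLOC][28-36 FREE]
Op 5: d = malloc(7) -> d = 28; heap: [0-6 ALLOC][7-15 ALLOC][16-27 ALLOC][28-34 ALLOC][35-36 FREE]
Op 6: free(a) -> (freed a); heap: [0-6 FREE][7-15 ALLOC][16-27 ALLOC][28-34 ALLOC][35-36 FREE]
Op 7: b = realloc(b, 9) -> b = 7; heap: [0-6 FREE][7-15 ALLOC][16-27 ALLOC][28-34 ALLOC][35-36 FREE]

Answer: [0-6 FREE][7-15 ALLOC][16-27 ALLOC][28-34 ALLOC][35-36 FREE]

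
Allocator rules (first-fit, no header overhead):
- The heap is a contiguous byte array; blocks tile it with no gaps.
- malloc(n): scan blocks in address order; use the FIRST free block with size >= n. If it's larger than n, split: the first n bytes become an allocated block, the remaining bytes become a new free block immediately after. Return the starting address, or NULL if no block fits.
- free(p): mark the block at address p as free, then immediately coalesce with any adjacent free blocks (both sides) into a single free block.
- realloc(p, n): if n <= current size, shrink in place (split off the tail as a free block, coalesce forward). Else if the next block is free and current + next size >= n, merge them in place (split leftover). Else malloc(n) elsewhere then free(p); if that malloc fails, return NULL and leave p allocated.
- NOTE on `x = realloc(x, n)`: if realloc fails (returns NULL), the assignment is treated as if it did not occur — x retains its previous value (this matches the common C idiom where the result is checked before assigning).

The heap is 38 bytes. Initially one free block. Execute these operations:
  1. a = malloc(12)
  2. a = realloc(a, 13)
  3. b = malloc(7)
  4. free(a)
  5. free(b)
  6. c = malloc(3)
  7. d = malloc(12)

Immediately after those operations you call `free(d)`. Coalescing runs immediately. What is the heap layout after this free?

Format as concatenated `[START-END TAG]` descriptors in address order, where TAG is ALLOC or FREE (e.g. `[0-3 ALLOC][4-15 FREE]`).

Answer: [0-2 ALLOC][3-37 FREE]

Derivation:
Op 1: a = malloc(12) -> a = 0; heap: [0-11 ALLOC][12-37 FREE]
Op 2: a = realloc(a, 13) -> a = 0; heap: [0-12 ALLOC][13-37 FREE]
Op 3: b = malloc(7) -> b = 13; heap: [0-12 ALLOC][13-19 ALLOC][20-37 FREE]
Op 4: free(a) -> (freed a); heap: [0-12 FREE][13-19 ALLOC][20-37 FREE]
Op 5: free(b) -> (freed b); heap: [0-37 FREE]
Op 6: c = malloc(3) -> c = 0; heap: [0-2 ALLOC][3-37 FREE]
Op 7: d = malloc(12) -> d = 3; heap: [0-2 ALLOC][3-14 ALLOC][15-37 FREE]
free(d): d = 3 -> block [3-14 ALLOC]; mark free, coalesce with adjacent free neighbors -> [0-2 ALLOC][3-37 FREE]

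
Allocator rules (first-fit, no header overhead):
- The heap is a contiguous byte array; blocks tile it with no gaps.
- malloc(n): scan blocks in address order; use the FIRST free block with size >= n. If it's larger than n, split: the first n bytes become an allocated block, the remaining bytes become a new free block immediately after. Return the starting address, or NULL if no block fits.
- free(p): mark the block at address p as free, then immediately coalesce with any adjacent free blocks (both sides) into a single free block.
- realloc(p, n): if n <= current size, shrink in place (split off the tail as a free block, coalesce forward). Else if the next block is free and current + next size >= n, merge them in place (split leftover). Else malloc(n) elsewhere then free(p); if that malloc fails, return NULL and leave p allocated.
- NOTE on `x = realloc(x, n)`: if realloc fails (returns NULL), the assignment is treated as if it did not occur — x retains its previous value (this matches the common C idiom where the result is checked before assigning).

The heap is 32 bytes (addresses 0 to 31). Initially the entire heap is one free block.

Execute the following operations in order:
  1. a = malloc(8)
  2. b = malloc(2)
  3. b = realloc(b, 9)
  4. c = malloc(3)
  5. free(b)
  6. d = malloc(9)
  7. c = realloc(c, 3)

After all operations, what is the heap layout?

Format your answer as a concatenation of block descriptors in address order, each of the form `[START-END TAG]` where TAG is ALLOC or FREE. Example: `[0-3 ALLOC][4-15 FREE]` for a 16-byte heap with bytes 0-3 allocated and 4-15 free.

Answer: [0-7 ALLOC][8-16 ALLOC][17-19 ALLOC][20-31 FREE]

Derivation:
Op 1: a = malloc(8) -> a = 0; heap: [0-7 ALLOC][8-31 FREE]
Op 2: b = malloc(2) -> b = 8; heap: [0-7 ALLOC][8-9 ALLOC][10-31 FREE]
Op 3: b = realloc(b, 9) -> b = 8; heap: [0-7 ALLOC][8-16 ALLOC][17-31 FREE]
Op 4: c = malloc(3) -> c = 17; heap: [0-7 ALLOC][8-16 ALLOC][17-19 ALLOC][20-31 FREE]
Op 5: free(b) -> (freed b); heap: [0-7 ALLOC][8-16 FREE][17-19 ALLOC][20-31 FREE]
Op 6: d = malloc(9) -> d = 8; heap: [0-7 ALLOC][8-16 ALLOC][17-19 ALLOC][20-31 FREE]
Op 7: c = realloc(c, 3) -> c = 17; heap: [0-7 ALLOC][8-16 ALLOC][17-19 ALLOC][20-31 FREE]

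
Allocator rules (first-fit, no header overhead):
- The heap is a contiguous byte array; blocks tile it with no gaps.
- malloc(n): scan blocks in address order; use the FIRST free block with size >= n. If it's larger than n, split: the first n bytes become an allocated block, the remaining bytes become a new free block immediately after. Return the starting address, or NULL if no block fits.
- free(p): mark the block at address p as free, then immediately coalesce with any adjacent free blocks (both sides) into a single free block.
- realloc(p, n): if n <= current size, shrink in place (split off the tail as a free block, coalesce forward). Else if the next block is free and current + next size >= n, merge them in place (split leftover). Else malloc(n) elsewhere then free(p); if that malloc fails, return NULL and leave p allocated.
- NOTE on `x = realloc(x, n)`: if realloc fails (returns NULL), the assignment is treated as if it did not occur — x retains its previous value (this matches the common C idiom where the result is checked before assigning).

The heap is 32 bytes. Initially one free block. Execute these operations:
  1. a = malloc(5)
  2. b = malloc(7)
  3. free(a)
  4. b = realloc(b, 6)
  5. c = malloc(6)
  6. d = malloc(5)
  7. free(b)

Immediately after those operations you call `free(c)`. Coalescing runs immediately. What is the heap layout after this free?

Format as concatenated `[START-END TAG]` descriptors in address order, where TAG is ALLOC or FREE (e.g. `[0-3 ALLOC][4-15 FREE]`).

Answer: [0-4 ALLOC][5-31 FREE]

Derivation:
Op 1: a = malloc(5) -> a = 0; heap: [0-4 ALLOC][5-31 FREE]
Op 2: b = malloc(7) -> b = 5; heap: [0-4 ALLOC][5-11 ALLOC][12-31 FREE]
Op 3: free(a) -> (freed a); heap: [0-4 FREE][5-11 ALLOC][12-31 FREE]
Op 4: b = realloc(b, 6) -> b = 5; heap: [0-4 FREE][5-10 ALLOC][11-31 FREE]
Op 5: c = malloc(6) -> c = 11; heap: [0-4 FREE][5-10 ALLOC][11-16 ALLOC][17-31 FREE]
Op 6: d = malloc(5) -> d = 0; heap: [0-4 ALLOC][5-10 ALLOC][11-16 ALLOC][17-31 FREE]
Op 7: free(b) -> (freed b); heap: [0-4 ALLOC][5-10 FREE][11-16 ALLOC][17-31 FREE]
free(c): c = 11 -> block [11-16 ALLOC]; mark free, coalesce with adjacent free neighbors -> [0-4 ALLOC][5-31 FREE]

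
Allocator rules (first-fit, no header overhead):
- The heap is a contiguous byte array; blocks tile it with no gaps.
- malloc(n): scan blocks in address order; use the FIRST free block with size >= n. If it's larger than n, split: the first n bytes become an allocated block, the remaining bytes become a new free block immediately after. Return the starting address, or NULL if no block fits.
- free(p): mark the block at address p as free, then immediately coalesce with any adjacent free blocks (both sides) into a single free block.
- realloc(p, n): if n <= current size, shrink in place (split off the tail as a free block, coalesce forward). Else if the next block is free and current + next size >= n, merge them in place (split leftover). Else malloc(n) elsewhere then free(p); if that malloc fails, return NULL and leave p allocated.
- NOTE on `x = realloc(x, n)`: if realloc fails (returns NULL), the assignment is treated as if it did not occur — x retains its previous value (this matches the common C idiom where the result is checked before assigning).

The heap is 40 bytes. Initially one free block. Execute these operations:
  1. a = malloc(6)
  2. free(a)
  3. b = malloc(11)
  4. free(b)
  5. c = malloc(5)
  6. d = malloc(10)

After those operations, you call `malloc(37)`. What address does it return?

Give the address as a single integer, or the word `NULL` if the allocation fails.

Answer: NULL

Derivation:
Op 1: a = malloc(6) -> a = 0; heap: [0-5 ALLOC][6-39 FREE]
Op 2: free(a) -> (freed a); heap: [0-39 FREE]
Op 3: b = malloc(11) -> b = 0; heap: [0-10 ALLOC][11-39 FREE]
Op 4: free(b) -> (freed b); heap: [0-39 FREE]
Op 5: c = malloc(5) -> c = 0; heap: [0-4 ALLOC][5-39 FREE]
Op 6: d = malloc(10) -> d = 5; heap: [0-4 ALLOC][5-14 ALLOC][15-39 FREE]
malloc(37): first-fit scan over [0-4 ALLOC][5-14 ALLOC][15-39 FREE] -> NULL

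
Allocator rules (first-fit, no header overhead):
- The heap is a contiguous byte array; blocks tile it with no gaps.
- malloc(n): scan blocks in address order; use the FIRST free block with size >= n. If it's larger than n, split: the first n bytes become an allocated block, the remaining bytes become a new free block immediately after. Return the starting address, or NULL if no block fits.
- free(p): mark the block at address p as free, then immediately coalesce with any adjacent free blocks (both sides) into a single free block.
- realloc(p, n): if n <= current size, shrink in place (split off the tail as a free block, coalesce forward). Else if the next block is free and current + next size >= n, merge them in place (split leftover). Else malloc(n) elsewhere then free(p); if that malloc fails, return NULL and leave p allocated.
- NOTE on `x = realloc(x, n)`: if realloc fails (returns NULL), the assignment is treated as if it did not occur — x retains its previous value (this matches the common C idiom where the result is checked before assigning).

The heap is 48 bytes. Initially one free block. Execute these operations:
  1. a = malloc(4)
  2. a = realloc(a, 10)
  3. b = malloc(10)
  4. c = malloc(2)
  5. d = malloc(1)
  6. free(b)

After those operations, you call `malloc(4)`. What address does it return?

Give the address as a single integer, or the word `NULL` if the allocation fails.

Answer: 10

Derivation:
Op 1: a = malloc(4) -> a = 0; heap: [0-3 ALLOC][4-47 FREE]
Op 2: a = realloc(a, 10) -> a = 0; heap: [0-9 ALLOC][10-47 FREE]
Op 3: b = malloc(10) -> b = 10; heap: [0-9 ALLOC][10-19 ALLOC][20-47 FREE]
Op 4: c = malloc(2) -> c = 20; heap: [0-9 ALLOC][10-19 ALLOC][20-21 ALLOC][22-47 FREE]
Op 5: d = malloc(1) -> d = 22; heap: [0-9 ALLOC][10-19 ALLOC][20-21 ALLOC][22-22 ALLOC][23-47 FREE]
Op 6: free(b) -> (freed b); heap: [0-9 ALLOC][10-19 FREE][20-21 ALLOC][22-22 ALLOC][23-47 FREE]
malloc(4): first-fit scan over [0-9 ALLOC][10-19 FREE][20-21 ALLOC][22-22 ALLOC][23-47 FREE] -> 10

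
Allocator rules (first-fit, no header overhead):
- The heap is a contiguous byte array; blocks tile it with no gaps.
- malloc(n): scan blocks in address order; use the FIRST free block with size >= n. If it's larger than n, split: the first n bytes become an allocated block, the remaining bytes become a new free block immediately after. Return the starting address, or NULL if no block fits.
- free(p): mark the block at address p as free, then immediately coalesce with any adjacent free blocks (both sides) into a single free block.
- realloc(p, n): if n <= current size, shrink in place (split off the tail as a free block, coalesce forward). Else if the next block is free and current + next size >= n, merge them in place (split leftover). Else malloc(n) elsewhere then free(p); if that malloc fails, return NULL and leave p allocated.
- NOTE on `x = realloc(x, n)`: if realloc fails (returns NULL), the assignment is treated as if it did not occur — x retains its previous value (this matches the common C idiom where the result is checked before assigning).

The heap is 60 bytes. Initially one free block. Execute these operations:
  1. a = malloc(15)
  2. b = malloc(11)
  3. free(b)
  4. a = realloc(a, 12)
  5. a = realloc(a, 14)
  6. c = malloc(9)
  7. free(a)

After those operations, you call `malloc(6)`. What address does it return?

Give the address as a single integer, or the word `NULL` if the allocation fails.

Answer: 0

Derivation:
Op 1: a = malloc(15) -> a = 0; heap: [0-14 ALLOC][15-59 FREE]
Op 2: b = malloc(11) -> b = 15; heap: [0-14 ALLOC][15-25 ALLOC][26-59 FREE]
Op 3: free(b) -> (freed b); heap: [0-14 ALLOC][15-59 FREE]
Op 4: a = realloc(a, 12) -> a = 0; heap: [0-11 ALLOC][12-59 FREE]
Op 5: a = realloc(a, 14) -> a = 0; heap: [0-13 ALLOC][14-59 FREE]
Op 6: c = malloc(9) -> c = 14; heap: [0-13 ALLOC][14-22 ALLOC][23-59 FREE]
Op 7: free(a) -> (freed a); heap: [0-13 FREE][14-22 ALLOC][23-59 FREE]
malloc(6): first-fit scan over [0-13 FREE][14-22 ALLOC][23-59 FREE] -> 0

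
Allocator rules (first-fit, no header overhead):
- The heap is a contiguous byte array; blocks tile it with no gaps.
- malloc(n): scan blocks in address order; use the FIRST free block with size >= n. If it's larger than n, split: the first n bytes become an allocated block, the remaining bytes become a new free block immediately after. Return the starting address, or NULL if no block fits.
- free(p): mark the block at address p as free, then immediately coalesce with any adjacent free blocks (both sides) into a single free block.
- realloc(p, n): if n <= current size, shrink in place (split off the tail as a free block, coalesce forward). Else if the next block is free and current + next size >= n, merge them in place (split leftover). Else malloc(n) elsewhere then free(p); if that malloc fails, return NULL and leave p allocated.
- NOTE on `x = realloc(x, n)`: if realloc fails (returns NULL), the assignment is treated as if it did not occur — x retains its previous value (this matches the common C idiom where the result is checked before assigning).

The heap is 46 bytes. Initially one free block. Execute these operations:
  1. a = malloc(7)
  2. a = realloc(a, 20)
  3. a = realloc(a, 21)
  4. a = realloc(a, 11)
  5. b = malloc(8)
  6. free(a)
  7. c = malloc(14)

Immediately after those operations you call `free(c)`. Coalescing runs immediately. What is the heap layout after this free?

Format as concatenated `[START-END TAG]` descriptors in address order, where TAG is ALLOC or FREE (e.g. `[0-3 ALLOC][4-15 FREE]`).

Op 1: a = malloc(7) -> a = 0; heap: [0-6 ALLOC][7-45 FREE]
Op 2: a = realloc(a, 20) -> a = 0; heap: [0-19 ALLOC][20-45 FREE]
Op 3: a = realloc(a, 21) -> a = 0; heap: [0-20 ALLOC][21-45 FREE]
Op 4: a = realloc(a, 11) -> a = 0; heap: [0-10 ALLOC][11-45 FREE]
Op 5: b = malloc(8) -> b = 11; heap: [0-10 ALLOC][11-18 ALLOC][19-45 FREE]
Op 6: free(a) -> (freed a); heap: [0-10 FREE][11-18 ALLOC][19-45 FREE]
Op 7: c = malloc(14) -> c = 19; heap: [0-10 FREE][11-18 ALLOC][19-32 ALLOC][33-45 FREE]
free(c): c = 19 -> block [19-32 ALLOC]; mark free, coalesce with adjacent free neighbors -> [0-10 FREE][11-18 ALLOC][19-45 FREE]

Answer: [0-10 FREE][11-18 ALLOC][19-45 FREE]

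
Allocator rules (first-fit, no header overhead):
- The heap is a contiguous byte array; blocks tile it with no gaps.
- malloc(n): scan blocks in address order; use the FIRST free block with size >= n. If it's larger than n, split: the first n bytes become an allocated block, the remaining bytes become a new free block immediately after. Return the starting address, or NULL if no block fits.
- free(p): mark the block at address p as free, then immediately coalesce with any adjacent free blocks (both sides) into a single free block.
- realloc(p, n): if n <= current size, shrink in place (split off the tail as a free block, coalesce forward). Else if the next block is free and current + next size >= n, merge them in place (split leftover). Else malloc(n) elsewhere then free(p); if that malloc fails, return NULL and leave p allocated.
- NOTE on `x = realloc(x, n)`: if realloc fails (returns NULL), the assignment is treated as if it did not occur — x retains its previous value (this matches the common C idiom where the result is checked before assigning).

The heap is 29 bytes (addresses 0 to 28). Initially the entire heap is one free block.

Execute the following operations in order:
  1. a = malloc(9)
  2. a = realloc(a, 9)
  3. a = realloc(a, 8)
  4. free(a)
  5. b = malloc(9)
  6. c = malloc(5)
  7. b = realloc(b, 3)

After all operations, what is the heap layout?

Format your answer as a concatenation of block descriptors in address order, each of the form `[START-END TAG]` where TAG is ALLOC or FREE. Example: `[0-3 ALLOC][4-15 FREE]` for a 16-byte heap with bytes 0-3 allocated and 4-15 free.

Op 1: a = malloc(9) -> a = 0; heap: [0-8 ALLOC][9-28 FREE]
Op 2: a = realloc(a, 9) -> a = 0; heap: [0-8 ALLOC][9-28 FREE]
Op 3: a = realloc(a, 8) -> a = 0; heap: [0-7 ALLOC][8-28 FREE]
Op 4: free(a) -> (freed a); heap: [0-28 FREE]
Op 5: b = malloc(9) -> b = 0; heap: [0-8 ALLOC][9-28 FREE]
Op 6: c = malloc(5) -> c = 9; heap: [0-8 ALLOC][9-13 ALLOC][14-28 FREE]
Op 7: b = realloc(b, 3) -> b = 0; heap: [0-2 ALLOC][3-8 FREE][9-13 ALLOC][14-28 FREE]

Answer: [0-2 ALLOC][3-8 FREE][9-13 ALLOC][14-28 FREE]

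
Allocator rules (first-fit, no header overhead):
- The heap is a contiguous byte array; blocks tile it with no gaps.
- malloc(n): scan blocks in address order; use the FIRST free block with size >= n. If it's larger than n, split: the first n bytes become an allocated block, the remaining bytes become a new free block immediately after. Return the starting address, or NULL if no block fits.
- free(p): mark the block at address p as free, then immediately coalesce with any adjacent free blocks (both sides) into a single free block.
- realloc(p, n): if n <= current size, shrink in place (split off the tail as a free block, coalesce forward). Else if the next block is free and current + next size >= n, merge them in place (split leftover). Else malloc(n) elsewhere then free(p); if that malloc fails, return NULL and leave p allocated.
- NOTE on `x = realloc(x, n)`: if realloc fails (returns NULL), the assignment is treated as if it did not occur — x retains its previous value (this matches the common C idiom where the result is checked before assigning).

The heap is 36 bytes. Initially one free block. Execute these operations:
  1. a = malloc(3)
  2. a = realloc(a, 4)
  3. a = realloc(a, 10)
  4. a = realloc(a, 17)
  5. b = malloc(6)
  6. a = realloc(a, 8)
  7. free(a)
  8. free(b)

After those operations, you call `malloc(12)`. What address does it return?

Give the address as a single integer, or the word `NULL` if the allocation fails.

Op 1: a = malloc(3) -> a = 0; heap: [0-2 ALLOC][3-35 FREE]
Op 2: a = realloc(a, 4) -> a = 0; heap: [0-3 ALLOC][4-35 FREE]
Op 3: a = realloc(a, 10) -> a = 0; heap: [0-9 ALLOC][10-35 FREE]
Op 4: a = realloc(a, 17) -> a = 0; heap: [0-16 ALLOC][17-35 FREE]
Op 5: b = malloc(6) -> b = 17; heap: [0-16 ALLOC][17-22 ALLOC][23-35 FREE]
Op 6: a = realloc(a, 8) -> a = 0; heap: [0-7 ALLOC][8-16 FREE][17-22 ALLOC][23-35 FREE]
Op 7: free(a) -> (freed a); heap: [0-16 FREE][17-22 ALLOC][23-35 FREE]
Op 8: free(b) -> (freed b); heap: [0-35 FREE]
malloc(12): first-fit scan over [0-35 FREE] -> 0

Answer: 0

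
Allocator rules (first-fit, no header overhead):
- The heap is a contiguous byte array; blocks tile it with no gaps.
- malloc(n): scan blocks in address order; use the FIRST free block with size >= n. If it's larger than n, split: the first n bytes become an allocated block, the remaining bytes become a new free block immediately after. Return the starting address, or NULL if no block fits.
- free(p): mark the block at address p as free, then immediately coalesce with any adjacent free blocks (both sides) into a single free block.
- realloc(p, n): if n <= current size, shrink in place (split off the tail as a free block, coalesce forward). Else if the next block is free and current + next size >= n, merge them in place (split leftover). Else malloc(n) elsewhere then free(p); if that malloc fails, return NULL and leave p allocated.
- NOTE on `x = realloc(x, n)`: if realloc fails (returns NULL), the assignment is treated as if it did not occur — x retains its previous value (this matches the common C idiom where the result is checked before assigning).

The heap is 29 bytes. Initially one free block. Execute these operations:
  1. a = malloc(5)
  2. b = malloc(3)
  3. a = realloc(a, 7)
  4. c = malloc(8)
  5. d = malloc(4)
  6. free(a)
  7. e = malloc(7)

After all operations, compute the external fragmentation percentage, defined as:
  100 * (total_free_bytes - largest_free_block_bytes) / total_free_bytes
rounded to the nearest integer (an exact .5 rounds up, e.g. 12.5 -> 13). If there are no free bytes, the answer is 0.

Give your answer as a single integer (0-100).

Answer: 14

Derivation:
Op 1: a = malloc(5) -> a = 0; heap: [0-4 ALLOC][5-28 FREE]
Op 2: b = malloc(3) -> b = 5; heap: [0-4 ALLOC][5-7 ALLOC][8-28 FREE]
Op 3: a = realloc(a, 7) -> a = 8; heap: [0-4 FREE][5-7 ALLOC][8-14 ALLOC][15-28 FREE]
Op 4: c = malloc(8) -> c = 15; heap: [0-4 FREE][5-7 ALLOC][8-14 ALLOC][15-22 ALLOC][23-28 FREE]
Op 5: d = malloc(4) -> d = 0; heap: [0-3 ALLOC][4-4 FREE][5-7 ALLOC][8-14 ALLOC][15-22 ALLOC][23-28 FREE]
Op 6: free(a) -> (freed a); heap: [0-3 ALLOC][4-4 FREE][5-7 ALLOC][8-14 FREE][15-22 ALLOC][23-28 FREE]
Op 7: e = malloc(7) -> e = 8; heap: [0-3 ALLOC][4-4 FREE][5-7 ALLOC][8-14 ALLOC][15-22 ALLOC][23-28 FREE]
Free blocks: [1 6] total_free=7 largest=6 -> 100*(7-6)/7 = 100/7 ≈ 14.286 -> rounds to 14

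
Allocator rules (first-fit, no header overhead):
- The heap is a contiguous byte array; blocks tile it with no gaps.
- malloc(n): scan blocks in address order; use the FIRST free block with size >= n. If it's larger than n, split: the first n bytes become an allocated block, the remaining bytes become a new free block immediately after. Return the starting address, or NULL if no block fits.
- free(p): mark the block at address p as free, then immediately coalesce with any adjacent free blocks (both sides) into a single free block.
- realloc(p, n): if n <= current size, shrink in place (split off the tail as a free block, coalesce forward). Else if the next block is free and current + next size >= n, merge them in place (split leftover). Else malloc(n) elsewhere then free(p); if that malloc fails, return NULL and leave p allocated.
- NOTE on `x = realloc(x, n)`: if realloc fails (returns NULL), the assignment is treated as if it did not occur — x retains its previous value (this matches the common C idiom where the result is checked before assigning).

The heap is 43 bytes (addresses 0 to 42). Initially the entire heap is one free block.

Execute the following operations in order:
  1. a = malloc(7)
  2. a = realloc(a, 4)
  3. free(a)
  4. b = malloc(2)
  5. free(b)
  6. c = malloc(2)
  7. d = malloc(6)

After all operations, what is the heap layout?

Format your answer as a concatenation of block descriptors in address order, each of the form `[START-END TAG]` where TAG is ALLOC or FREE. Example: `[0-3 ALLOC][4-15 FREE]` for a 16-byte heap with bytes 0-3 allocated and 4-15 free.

Answer: [0-1 ALLOC][2-7 ALLOC][8-42 FREE]

Derivation:
Op 1: a = malloc(7) -> a = 0; heap: [0-6 ALLOC][7-42 FREE]
Op 2: a = realloc(a, 4) -> a = 0; heap: [0-3 ALLOC][4-42 FREE]
Op 3: free(a) -> (freed a); heap: [0-42 FREE]
Op 4: b = malloc(2) -> b = 0; heap: [0-1 ALLOC][2-42 FREE]
Op 5: free(b) -> (freed b); heap: [0-42 FREE]
Op 6: c = malloc(2) -> c = 0; heap: [0-1 ALLOC][2-42 FREE]
Op 7: d = malloc(6) -> d = 2; heap: [0-1 ALLOC][2-7 ALLOC][8-42 FREE]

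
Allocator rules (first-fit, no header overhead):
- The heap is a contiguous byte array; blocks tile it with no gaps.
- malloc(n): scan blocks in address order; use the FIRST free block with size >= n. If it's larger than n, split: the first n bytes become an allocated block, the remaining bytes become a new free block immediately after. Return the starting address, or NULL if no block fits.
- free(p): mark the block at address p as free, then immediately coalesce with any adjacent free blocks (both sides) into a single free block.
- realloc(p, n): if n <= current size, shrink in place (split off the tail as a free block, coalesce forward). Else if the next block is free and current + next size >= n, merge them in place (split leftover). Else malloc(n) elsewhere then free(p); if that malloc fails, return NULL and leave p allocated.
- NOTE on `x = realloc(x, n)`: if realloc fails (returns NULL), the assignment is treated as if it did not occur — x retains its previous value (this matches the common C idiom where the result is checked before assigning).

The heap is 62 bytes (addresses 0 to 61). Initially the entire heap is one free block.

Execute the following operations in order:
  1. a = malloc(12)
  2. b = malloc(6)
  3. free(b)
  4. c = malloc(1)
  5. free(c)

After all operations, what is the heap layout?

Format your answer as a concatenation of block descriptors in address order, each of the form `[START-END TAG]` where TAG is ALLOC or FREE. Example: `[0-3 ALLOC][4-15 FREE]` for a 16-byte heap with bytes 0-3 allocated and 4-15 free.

Answer: [0-11 ALLOC][12-61 FREE]

Derivation:
Op 1: a = malloc(12) -> a = 0; heap: [0-11 ALLOC][12-61 FREE]
Op 2: b = malloc(6) -> b = 12; heap: [0-11 ALLOC][12-17 ALLOC][18-61 FREE]
Op 3: free(b) -> (freed b); heap: [0-11 ALLOC][12-61 FREE]
Op 4: c = malloc(1) -> c = 12; heap: [0-11 ALLOC][12-12 ALLOC][13-61 FREE]
Op 5: free(c) -> (freed c); heap: [0-11 ALLOC][12-61 FREE]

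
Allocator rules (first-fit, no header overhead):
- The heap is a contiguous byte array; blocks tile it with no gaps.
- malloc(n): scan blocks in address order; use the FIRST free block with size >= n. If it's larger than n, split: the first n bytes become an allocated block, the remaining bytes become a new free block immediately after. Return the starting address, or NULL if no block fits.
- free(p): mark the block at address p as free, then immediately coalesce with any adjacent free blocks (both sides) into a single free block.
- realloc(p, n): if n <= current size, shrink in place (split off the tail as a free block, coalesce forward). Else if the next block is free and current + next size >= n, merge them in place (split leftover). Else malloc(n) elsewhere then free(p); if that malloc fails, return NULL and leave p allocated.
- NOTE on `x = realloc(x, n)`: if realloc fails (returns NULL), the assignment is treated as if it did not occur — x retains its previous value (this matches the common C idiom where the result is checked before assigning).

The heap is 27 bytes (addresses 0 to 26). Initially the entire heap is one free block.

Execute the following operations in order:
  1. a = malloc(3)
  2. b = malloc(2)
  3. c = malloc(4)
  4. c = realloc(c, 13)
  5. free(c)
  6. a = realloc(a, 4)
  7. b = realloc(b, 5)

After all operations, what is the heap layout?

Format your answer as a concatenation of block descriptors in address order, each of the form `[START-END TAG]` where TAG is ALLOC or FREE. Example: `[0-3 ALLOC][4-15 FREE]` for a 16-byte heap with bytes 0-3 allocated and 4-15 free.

Answer: [0-4 FREE][5-8 ALLOC][9-13 ALLOC][14-26 FREE]

Derivation:
Op 1: a = malloc(3) -> a = 0; heap: [0-2 ALLOC][3-26 FREE]
Op 2: b = malloc(2) -> b = 3; heap: [0-2 ALLOC][3-4 ALLOC][5-26 FREE]
Op 3: c = malloc(4) -> c = 5; heap: [0-2 ALLOC][3-4 ALLOC][5-8 ALLOC][9-26 FREE]
Op 4: c = realloc(c, 13) -> c = 5; heap: [0-2 ALLOC][3-4 ALLOC][5-17 ALLOC][18-26 FREE]
Op 5: free(c) -> (freed c); heap: [0-2 ALLOC][3-4 ALLOC][5-26 FREE]
Op 6: a = realloc(a, 4) -> a = 5; heap: [0-2 FREE][3-4 ALLOC][5-8 ALLOC][9-26 FREE]
Op 7: b = realloc(b, 5) -> b = 9; heap: [0-4 FREE][5-8 ALLOC][9-13 ALLOC][14-26 FREE]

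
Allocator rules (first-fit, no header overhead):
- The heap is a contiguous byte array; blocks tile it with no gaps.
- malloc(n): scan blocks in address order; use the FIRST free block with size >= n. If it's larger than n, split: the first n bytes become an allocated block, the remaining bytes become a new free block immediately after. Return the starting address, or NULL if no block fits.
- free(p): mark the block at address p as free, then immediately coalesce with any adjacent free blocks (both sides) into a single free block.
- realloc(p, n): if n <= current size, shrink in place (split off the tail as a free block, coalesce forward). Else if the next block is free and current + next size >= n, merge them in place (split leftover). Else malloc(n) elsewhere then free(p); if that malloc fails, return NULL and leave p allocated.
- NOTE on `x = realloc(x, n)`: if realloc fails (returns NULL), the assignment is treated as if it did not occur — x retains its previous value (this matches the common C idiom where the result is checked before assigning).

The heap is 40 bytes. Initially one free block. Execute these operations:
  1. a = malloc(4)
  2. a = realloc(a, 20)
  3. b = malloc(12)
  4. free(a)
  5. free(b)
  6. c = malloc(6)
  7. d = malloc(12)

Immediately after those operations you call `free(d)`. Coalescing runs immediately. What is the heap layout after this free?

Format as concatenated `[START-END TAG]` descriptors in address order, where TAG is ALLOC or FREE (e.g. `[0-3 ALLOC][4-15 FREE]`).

Answer: [0-5 ALLOC][6-39 FREE]

Derivation:
Op 1: a = malloc(4) -> a = 0; heap: [0-3 ALLOC][4-39 FREE]
Op 2: a = realloc(a, 20) -> a = 0; heap: [0-19 ALLOC][20-39 FREE]
Op 3: b = malloc(12) -> b = 20; heap: [0-19 ALLOC][20-31 ALLOC][32-39 FREE]
Op 4: free(a) -> (freed a); heap: [0-19 FREE][20-31 ALLOC][32-39 FREE]
Op 5: free(b) -> (freed b); heap: [0-39 FREE]
Op 6: c = malloc(6) -> c = 0; heap: [0-5 ALLOC][6-39 FREE]
Op 7: d = malloc(12) -> d = 6; heap: [0-5 ALLOC][6-17 ALLOC][18-39 FREE]
free(d): d = 6 -> block [6-17 ALLOC]; mark free, coalesce with adjacent free neighbors -> [0-5 ALLOC][6-39 FREE]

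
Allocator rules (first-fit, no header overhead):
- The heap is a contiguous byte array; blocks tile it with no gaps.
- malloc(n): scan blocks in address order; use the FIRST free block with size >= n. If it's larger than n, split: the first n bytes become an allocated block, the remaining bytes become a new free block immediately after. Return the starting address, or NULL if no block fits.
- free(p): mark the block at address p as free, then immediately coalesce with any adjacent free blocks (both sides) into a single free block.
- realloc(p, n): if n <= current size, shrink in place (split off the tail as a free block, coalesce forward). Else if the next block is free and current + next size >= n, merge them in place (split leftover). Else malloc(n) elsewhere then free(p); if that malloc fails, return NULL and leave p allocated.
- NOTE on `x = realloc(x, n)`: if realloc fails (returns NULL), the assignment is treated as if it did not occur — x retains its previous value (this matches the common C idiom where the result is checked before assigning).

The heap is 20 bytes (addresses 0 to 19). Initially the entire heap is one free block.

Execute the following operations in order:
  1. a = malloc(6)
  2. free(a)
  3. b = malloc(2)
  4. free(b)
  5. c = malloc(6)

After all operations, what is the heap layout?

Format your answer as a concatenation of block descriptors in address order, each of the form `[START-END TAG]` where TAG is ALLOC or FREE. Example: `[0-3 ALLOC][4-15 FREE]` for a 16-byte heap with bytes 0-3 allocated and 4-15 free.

Op 1: a = malloc(6) -> a = 0; heap: [0-5 ALLOC][6-19 FREE]
Op 2: free(a) -> (freed a); heap: [0-19 FREE]
Op 3: b = malloc(2) -> b = 0; heap: [0-1 ALLOC][2-19 FREE]
Op 4: free(b) -> (freed b); heap: [0-19 FREE]
Op 5: c = malloc(6) -> c = 0; heap: [0-5 ALLOC][6-19 FREE]

Answer: [0-5 ALLOC][6-19 FREE]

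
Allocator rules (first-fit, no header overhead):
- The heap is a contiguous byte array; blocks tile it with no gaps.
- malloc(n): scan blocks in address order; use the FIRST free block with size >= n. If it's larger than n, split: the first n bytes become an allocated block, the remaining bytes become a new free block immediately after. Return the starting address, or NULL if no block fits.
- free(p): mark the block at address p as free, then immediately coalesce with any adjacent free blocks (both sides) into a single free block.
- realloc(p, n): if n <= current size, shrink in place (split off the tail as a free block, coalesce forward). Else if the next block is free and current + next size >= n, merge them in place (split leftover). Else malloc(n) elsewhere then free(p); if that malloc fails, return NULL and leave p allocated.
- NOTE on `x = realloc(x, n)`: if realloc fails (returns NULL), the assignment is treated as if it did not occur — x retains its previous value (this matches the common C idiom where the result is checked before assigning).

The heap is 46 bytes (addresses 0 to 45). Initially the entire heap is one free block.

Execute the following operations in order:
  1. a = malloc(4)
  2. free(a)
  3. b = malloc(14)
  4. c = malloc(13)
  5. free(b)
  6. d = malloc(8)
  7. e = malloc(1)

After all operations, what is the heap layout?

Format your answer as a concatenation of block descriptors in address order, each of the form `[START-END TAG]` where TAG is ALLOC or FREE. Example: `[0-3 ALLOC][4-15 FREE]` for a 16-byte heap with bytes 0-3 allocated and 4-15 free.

Op 1: a = malloc(4) -> a = 0; heap: [0-3 ALLOC][4-45 FREE]
Op 2: free(a) -> (freed a); heap: [0-45 FREE]
Op 3: b = malloc(14) -> b = 0; heap: [0-13 ALLOC][14-45 FREE]
Op 4: c = malloc(13) -> c = 14; heap: [0-13 ALLOC][14-26 ALLOC][27-45 FREE]
Op 5: free(b) -> (freed b); heap: [0-13 FREE][14-26 ALLOC][27-45 FREE]
Op 6: d = malloc(8) -> d = 0; heap: [0-7 ALLOC][8-13 FREE][14-26 ALLOC][27-45 FREE]
Op 7: e = malloc(1) -> e = 8; heap: [0-7 ALLOC][8-8 ALLOC][9-13 FREE][14-26 ALLOC][27-45 FREE]

Answer: [0-7 ALLOC][8-8 ALLOC][9-13 FREE][14-26 ALLOC][27-45 FREE]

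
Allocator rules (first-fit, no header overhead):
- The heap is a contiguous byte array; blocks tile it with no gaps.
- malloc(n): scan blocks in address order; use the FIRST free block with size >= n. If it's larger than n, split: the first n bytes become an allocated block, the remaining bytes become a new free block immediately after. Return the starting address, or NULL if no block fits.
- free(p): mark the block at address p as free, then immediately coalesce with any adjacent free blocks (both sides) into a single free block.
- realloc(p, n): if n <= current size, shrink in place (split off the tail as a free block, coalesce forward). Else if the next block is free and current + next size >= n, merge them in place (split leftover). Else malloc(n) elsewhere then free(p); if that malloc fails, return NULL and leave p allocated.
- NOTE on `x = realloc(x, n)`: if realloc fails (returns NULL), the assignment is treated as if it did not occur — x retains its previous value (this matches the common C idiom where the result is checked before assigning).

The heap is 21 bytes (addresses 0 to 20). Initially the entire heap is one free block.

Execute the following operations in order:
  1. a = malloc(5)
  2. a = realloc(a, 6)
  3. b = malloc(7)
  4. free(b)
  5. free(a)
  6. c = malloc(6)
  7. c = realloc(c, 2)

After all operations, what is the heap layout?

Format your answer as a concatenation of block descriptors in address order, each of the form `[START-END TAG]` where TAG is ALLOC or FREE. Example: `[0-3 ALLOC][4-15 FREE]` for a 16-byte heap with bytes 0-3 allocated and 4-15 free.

Answer: [0-1 ALLOC][2-20 FREE]

Derivation:
Op 1: a = malloc(5) -> a = 0; heap: [0-4 ALLOC][5-20 FREE]
Op 2: a = realloc(a, 6) -> a = 0; heap: [0-5 ALLOC][6-20 FREE]
Op 3: b = malloc(7) -> b = 6; heap: [0-5 ALLOC][6-12 ALLOC][13-20 FREE]
Op 4: free(b) -> (freed b); heap: [0-5 ALLOC][6-20 FREE]
Op 5: free(a) -> (freed a); heap: [0-20 FREE]
Op 6: c = malloc(6) -> c = 0; heap: [0-5 ALLOC][6-20 FREE]
Op 7: c = realloc(c, 2) -> c = 0; heap: [0-1 ALLOC][2-20 FREE]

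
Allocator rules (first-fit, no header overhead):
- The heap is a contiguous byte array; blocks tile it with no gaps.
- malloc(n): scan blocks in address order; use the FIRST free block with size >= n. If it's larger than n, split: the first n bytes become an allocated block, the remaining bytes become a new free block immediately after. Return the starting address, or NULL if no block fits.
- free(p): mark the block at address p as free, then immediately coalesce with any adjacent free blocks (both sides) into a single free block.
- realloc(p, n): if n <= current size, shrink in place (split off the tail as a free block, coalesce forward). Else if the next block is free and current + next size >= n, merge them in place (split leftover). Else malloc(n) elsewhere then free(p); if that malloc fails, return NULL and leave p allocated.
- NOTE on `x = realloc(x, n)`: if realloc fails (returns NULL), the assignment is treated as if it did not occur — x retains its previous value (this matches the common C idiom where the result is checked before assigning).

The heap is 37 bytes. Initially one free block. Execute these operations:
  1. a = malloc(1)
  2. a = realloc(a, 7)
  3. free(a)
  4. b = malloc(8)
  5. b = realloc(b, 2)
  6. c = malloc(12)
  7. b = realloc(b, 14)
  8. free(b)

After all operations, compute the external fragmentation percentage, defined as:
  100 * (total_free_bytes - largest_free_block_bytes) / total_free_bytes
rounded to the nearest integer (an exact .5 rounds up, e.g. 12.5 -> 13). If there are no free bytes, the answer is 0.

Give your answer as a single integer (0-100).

Answer: 8

Derivation:
Op 1: a = malloc(1) -> a = 0; heap: [0-0 ALLOC][1-36 FREE]
Op 2: a = realloc(a, 7) -> a = 0; heap: [0-6 ALLOC][7-36 FREE]
Op 3: free(a) -> (freed a); heap: [0-36 FREE]
Op 4: b = malloc(8) -> b = 0; heap: [0-7 ALLOC][8-36 FREE]
Op 5: b = realloc(b, 2) -> b = 0; heap: [0-1 ALLOC][2-36 FREE]
Op 6: c = malloc(12) -> c = 2; heap: [0-1 ALLOC][2-13 ALLOC][14-36 FREE]
Op 7: b = realloc(b, 14) -> b = 14; heap: [0-1 FREE][2-13 ALLOC][14-27 ALLOC][28-36 FREE]
Op 8: free(b) -> (freed b); heap: [0-1 FREE][2-13 ALLOC][14-36 FREE]
Free blocks: [2 23] total_free=25 largest=23 -> 100*(25-23)/25 = 200/25 = 8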